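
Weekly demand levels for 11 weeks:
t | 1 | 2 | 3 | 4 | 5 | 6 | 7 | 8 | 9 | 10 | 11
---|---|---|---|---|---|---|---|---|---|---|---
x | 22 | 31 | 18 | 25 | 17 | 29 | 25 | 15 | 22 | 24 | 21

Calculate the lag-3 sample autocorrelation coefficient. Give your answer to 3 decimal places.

Mean x̄ = (22 + 31 + 18 + 25 + 17 + 29 + 25 + 15 + 22 + 24 + 21)/11 = 22.6364
Numerator Σ_{t=1}^{8}(x_t−x̄)(x_{t+3}−x̄) = -17.8512
Denominator Σ(x_t−x̄)² = 238.5455
r_3 = -17.8512 / 238.5455 = -0.075

-0.075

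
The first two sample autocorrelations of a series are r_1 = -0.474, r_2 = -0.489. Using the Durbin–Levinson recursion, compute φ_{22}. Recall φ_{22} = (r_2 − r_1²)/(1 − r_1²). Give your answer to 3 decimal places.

φ_{22} = (r_2 − r_1²) / (1 − r_1²)
r_1² = (-0.474)² = 0.224676
Numerator = -0.489 − 0.2247 = -0.7137; denominator = 1 − 0.2247 = 0.7753
φ_{22} = -0.7137 / 0.7753 = -0.920

-0.920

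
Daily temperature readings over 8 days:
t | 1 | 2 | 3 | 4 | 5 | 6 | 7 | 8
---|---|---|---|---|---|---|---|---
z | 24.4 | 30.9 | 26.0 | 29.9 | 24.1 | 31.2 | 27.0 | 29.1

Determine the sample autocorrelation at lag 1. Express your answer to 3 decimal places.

Mean z̄ = (24.4 + 30.9 + 26.0 + 29.9 + 24.1 + 31.2 + 27.0 + 29.1)/8 = 27.8250
Deviations from mean: -3.4250, 3.0750, -1.8250, 2.0750, -3.7250, 3.3750, -0.8250, 1.2750
Σ(z_t−z̄)(z_{t+1}−z̄) = (-10.5319) + (-5.6119) + (-3.7869) + (-7.7294) + (-12.5719) + (-2.7844) + (-1.0519) = -44.0681
Denominator Σ(z_t−z̄)² = 56.3950
r_1 = -44.0681 / 56.3950 = -0.781

-0.781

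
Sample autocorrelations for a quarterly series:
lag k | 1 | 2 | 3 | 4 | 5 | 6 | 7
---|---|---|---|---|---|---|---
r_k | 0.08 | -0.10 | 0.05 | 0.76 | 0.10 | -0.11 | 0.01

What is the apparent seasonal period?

The largest autocorrelation is r_4 = 0.76; the remaining lags stay at or below 0.10.
The dominant spike at lag 4 indicates a seasonal period of 4.

4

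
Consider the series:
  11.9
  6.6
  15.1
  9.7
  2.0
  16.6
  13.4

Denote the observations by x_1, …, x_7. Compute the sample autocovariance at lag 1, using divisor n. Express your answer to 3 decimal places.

-7.695

Mean x̄ = (11.9 + 6.6 + 15.1 + 9.7 + 2.0 + 16.6 + 13.4)/7 = 10.7571
Deviations: 1.1429, -4.1571, 4.3429, -1.0571, -8.7571, 5.8429, 2.6429
Σ_{t=1}^{6}(x_t−x̄)(x_{t+1}−x̄) = -53.8633
γ_1 = -53.8633 / 7 = -7.695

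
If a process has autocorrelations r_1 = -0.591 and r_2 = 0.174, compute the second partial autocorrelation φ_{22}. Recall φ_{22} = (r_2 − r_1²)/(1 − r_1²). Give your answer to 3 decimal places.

φ_{22} = (r_2 − r_1²) / (1 − r_1²)
r_1² = (-0.591)² = 0.349281
Numerator = 0.174 − 0.3493 = -0.1753; denominator = 1 − 0.3493 = 0.6507
φ_{22} = -0.1753 / 0.6507 = -0.269

-0.269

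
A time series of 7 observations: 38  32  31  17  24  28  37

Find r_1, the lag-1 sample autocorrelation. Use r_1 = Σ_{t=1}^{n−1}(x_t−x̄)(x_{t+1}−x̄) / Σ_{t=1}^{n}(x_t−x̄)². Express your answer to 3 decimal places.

Mean x̄ = (38 + 32 + 31 + 17 + 24 + 28 + 37)/7 = 29.5714
Numerator Σ_{t=1}^{6}(x_t−x̄)(x_{t+1}−x̄) = 73.1020
Denominator Σ(x_t−x̄)² = 325.7143
r_1 = 73.1020 / 325.7143 = 0.224

0.224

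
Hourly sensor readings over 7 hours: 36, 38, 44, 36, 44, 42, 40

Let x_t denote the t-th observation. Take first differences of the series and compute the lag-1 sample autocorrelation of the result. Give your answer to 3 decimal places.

-0.664

First differences Δx: 2, 6, -8, 8, -2, -2
Mean of differences = 0.6667
Numerator Σ(Δx_t−Δx̄)(Δx_{t+1}−Δx̄) = -115.1111
Denominator Σ(Δx_t−Δx̄)² = 173.3333
r_1(Δx) = -115.1111 / 173.3333 = -0.664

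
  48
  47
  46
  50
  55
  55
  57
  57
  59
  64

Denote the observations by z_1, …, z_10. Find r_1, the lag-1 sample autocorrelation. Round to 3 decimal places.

0.655

Mean z̄ = (48 + 47 + 46 + 50 + 55 + 55 + 57 + 57 + 59 + 64)/10 = 53.8000
Numerator Σ_{t=1}^{9}(z_t−z̄)(z_{t+1}−z̄) = 202.7600
Denominator Σ(z_t−z̄)² = 309.6000
r_1 = 202.7600 / 309.6000 = 0.655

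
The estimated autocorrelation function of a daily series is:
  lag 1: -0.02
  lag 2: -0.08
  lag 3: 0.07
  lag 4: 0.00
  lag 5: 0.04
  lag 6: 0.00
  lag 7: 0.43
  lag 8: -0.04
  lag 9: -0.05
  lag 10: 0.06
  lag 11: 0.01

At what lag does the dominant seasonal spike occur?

7

The largest autocorrelation is r_7 = 0.43; the remaining lags stay at or below 0.07.
The dominant spike at lag 7 indicates a seasonal period of 7.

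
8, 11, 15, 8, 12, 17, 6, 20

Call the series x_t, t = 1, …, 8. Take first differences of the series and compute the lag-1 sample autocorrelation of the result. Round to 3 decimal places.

-0.553

First differences Δx: 3, 4, -7, 4, 5, -11, 14
Mean of differences = 1.7143
Numerator Σ(Δx_t−Δx̄)(Δx_{t+1}−Δx̄) = -227.3673
Denominator Σ(Δx_t−Δx̄)² = 411.4286
r_1(Δx) = -227.3673 / 411.4286 = -0.553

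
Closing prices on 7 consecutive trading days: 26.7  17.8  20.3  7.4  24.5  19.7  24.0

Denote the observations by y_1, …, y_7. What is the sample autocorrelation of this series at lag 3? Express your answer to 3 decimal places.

Mean ȳ = (26.7 + 17.8 + 20.3 + 7.4 + 24.5 + 19.7 + 24.0)/7 = 20.0571
Σ(y_t−ȳ)(y_{t+3}−ȳ) = (-84.0796) + (-10.0282) + (-0.0867) + (-49.9053) = -144.0998
Denominator Σ(y_t−ȳ)² = 244.8971
r_3 = -144.0998 / 244.8971 = -0.588

-0.588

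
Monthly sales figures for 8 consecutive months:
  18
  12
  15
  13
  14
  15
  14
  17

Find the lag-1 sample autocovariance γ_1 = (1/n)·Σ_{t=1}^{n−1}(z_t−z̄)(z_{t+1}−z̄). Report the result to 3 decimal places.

Mean z̄ = (18 + 12 + 15 + 13 + 14 + 15 + 14 + 17)/8 = 14.7500
Σ_{t=1}^{7}(z_t−z̄)(z_{t+1}−z̄) = -10.8125
γ_1 = -10.8125 / 8 = -1.352

-1.352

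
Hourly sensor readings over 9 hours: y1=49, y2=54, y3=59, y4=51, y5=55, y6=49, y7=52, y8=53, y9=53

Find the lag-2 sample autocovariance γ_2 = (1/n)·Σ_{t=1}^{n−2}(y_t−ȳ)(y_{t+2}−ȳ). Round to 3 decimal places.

Mean ȳ = (49 + 54 + 59 + 51 + 55 + 49 + 52 + 53 + 53)/9 = 52.7778
Σ_{t=1}^{7}(y_t−ȳ)(y_{t+2}−ȳ) = -7.8765
γ_2 = -7.8765 / 9 = -0.875

-0.875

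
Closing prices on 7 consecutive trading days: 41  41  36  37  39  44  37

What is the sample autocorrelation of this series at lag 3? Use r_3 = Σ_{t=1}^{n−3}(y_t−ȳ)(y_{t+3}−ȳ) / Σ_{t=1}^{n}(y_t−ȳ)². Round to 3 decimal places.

-0.297

Mean ȳ = (41 + 41 + 36 + 37 + 39 + 44 + 37)/7 = 39.2857
Σ(y_t−ȳ)(y_{t+3}−ȳ) = (-3.9184) + (-0.4898) + (-15.4898) + (5.2245) = -14.6735
Denominator Σ(y_t−ȳ)² = 49.4286
r_3 = -14.6735 / 49.4286 = -0.297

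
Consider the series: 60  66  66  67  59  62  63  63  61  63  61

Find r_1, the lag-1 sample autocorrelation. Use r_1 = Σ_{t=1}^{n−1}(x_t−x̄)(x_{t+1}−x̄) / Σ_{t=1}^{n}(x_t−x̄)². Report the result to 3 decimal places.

0.008

Mean x̄ = (60 + 66 + 66 + 67 + 59 + 62 + 63 + 63 + 61 + 63 + 61)/11 = 62.8182
Numerator Σ_{t=1}^{10}(x_t−x̄)(x_{t+1}−x̄) = 0.5124
Denominator Σ(x_t−x̄)² = 67.6364
r_1 = 0.5124 / 67.6364 = 0.008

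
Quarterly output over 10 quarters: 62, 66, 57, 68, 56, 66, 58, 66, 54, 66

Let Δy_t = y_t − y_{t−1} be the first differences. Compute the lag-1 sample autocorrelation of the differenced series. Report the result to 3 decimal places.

First differences Δy: 4, -9, 11, -12, 10, -8, 8, -12, 12
Mean of differences = 0.4444
Numerator Σ(Δy_t−Δȳ)(Δy_{t+1}−Δȳ) = -765.8642
Denominator Σ(Δy_t−Δȳ)² = 876.2222
r_1(Δy) = -765.8642 / 876.2222 = -0.874

-0.874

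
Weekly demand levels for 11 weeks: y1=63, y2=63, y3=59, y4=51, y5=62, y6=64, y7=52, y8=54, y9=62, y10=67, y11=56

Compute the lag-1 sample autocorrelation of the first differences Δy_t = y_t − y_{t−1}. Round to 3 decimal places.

First differences Δy: 0, -4, -8, 11, 2, -12, 2, 8, 5, -11
Mean of differences = -0.7000
Numerator Σ(Δy_t−Δȳ)(Δy_{t+1}−Δȳ) = -78.6900
Denominator Σ(Δy_t−Δȳ)² = 558.1000
r_1(Δy) = -78.6900 / 558.1000 = -0.141

-0.141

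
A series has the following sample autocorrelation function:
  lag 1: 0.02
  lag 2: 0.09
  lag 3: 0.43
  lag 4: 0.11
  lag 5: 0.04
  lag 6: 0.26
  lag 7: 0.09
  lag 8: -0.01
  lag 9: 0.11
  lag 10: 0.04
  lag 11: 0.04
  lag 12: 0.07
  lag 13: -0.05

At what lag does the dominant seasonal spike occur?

The largest autocorrelation is r_3 = 0.43, with a weaker echo at lag 6 (0.26); the remaining lags stay at or below 0.11.
The dominant spike at lag 3 indicates a seasonal period of 3.

3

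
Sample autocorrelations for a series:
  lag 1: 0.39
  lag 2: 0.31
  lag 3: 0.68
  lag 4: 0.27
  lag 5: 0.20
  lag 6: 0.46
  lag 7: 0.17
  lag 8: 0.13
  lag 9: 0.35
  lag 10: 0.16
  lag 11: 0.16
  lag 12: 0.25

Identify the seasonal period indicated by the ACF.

The largest autocorrelation is r_3 = 0.68, with a weaker echo at lag 6 (0.46); the remaining lags stay at or below 0.39. The elevated value at lag 1 (0.39), dropping to 0.31 at lag 2, reflects decaying short-term dependence rather than seasonality.
The dominant spike at lag 3 indicates a seasonal period of 3.

3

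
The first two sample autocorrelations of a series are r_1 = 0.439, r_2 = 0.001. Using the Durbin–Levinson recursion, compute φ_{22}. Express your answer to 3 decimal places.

-0.237

φ_{22} = (r_2 − r_1²) / (1 − r_1²)
r_1² = (0.439)² = 0.192721
Numerator = 0.001 − 0.1927 = -0.1917; denominator = 1 − 0.1927 = 0.8073
φ_{22} = -0.1917 / 0.8073 = -0.237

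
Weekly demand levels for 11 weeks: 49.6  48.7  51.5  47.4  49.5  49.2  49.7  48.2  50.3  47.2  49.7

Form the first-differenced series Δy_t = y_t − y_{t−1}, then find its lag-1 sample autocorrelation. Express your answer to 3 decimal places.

-0.788

First differences Δy: -0.9, 2.8, -4.1, 2.1, -0.3, 0.5, -1.5, 2.1, -3.1, 2.5
Mean of differences = 0.0100
Numerator Σ(Δy_t−Δȳ)(Δy_{t+1}−Δȳ) = -41.5351
Denominator Σ(Δy_t−Δȳ)² = 52.7290
r_1(Δy) = -41.5351 / 52.7290 = -0.788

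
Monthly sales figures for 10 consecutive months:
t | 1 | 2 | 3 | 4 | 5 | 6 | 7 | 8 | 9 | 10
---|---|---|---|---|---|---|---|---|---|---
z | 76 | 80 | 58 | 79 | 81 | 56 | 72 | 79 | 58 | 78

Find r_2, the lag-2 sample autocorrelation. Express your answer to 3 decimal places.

-0.329

Mean z̄ = (76 + 80 + 58 + 79 + 81 + 56 + 72 + 79 + 58 + 78)/10 = 71.7000
Numerator Σ_{t=1}^{8}(z_t−z̄)(z_{t+2}−z̄) = -310.2800
Denominator Σ(z_t−z̄)² = 942.1000
r_2 = -310.2800 / 942.1000 = -0.329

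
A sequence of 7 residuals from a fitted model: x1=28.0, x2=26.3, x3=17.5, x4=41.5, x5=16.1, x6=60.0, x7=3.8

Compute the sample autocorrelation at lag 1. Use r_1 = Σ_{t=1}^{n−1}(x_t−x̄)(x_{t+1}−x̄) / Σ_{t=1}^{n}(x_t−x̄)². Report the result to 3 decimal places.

Mean x̄ = (28.0 + 26.3 + 17.5 + 41.5 + 16.1 + 60.0 + 3.8)/7 = 27.6000
Σ(x_t−x̄)(x_{t+1}−x̄) = (-0.5200) + (13.1300) + (-140.3900) + (-159.8500) + (-372.6000) + (-771.1200) = -1431.3500
Denominator Σ(x_t−x̄)² = 2045.5200
r_1 = -1431.3500 / 2045.5200 = -0.700

-0.700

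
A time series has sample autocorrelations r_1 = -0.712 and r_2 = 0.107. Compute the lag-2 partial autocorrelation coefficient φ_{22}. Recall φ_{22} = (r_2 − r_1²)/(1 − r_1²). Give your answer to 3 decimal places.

φ_{22} = (r_2 − r_1²) / (1 − r_1²)
r_1² = (-0.712)² = 0.506944
Numerator = 0.107 − 0.5069 = -0.3999; denominator = 1 − 0.5069 = 0.4931
φ_{22} = -0.3999 / 0.4931 = -0.811

-0.811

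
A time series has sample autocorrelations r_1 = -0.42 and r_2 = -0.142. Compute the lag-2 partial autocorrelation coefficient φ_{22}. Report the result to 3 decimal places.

φ_{22} = (r_2 − r_1²) / (1 − r_1²)
r_1² = (-0.42)² = 0.1764
Numerator = -0.142 − 0.1764 = -0.3184; denominator = 1 − 0.1764 = 0.8236
φ_{22} = -0.3184 / 0.8236 = -0.387

-0.387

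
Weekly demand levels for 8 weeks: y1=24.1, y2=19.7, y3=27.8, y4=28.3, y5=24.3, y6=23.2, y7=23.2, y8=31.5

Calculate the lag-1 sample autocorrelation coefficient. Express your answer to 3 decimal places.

-0.099

Mean ȳ = (24.1 + 19.7 + 27.8 + 28.3 + 24.3 + 23.2 + 23.2 + 31.5)/8 = 25.2625
Numerator Σ_{t=1}^{7}(y_t−ȳ)(y_{t+1}−ȳ) = -9.4902
Denominator Σ(y_t−ȳ)² = 96.2988
r_1 = -9.4902 / 96.2988 = -0.099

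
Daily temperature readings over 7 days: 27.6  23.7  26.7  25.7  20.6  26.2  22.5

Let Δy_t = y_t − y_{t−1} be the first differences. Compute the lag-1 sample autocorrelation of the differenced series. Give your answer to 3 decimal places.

-0.625

First differences Δy: -3.9, 3.0, -1.0, -5.1, 5.6, -3.7
Mean of differences = -0.8500
Numerator Σ(Δy_t−Δȳ)(Δy_{t+1}−Δȳ) = -57.4775
Denominator Σ(Δy_t−Δȳ)² = 91.9350
r_1(Δy) = -57.4775 / 91.9350 = -0.625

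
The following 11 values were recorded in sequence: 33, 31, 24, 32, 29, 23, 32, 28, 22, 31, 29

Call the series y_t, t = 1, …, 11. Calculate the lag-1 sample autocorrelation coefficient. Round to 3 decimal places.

Mean ȳ = (33 + 31 + 24 + 32 + 29 + 23 + 32 + 28 + 22 + 31 + 29)/11 = 28.5455
Numerator Σ_{t=1}^{10}(y_t−ȳ)(y_{t+1}−ȳ) = -49.2975
Denominator Σ(y_t−ȳ)² = 150.7273
r_1 = -49.2975 / 150.7273 = -0.327

-0.327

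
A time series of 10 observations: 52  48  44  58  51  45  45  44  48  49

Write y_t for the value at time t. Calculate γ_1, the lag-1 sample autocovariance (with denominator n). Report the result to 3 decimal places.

0.224

Mean ȳ = (52 + 48 + 44 + 58 + 51 + 45 + 45 + 44 + 48 + 49)/10 = 48.4000
Σ_{t=1}^{9}(y_t−ȳ)(y_{t+1}−ȳ) = 2.2400
γ_1 = 2.2400 / 10 = 0.224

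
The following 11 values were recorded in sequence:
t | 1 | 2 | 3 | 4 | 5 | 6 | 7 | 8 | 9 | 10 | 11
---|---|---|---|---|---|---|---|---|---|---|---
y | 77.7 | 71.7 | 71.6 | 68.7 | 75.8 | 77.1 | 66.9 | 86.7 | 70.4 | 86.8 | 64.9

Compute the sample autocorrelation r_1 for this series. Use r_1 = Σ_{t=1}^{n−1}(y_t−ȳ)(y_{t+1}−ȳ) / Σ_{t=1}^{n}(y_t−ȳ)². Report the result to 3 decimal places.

Mean ȳ = (77.7 + 71.7 + 71.6 + 68.7 + 75.8 + 77.1 + 66.9 + 86.7 + 70.4 + 86.8 + 64.9)/11 = 74.3909
Numerator Σ_{t=1}^{10}(y_t−ȳ)(y_{t+1}−ȳ) = -318.6346
Denominator Σ(y_t−ȳ)² = 535.3091
r_1 = -318.6346 / 535.3091 = -0.595

-0.595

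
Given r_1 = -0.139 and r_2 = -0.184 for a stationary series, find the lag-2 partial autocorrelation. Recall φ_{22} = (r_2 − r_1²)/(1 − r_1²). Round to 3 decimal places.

-0.207

φ_{22} = (r_2 − r_1²) / (1 − r_1²)
r_1² = (-0.139)² = 0.019321
Numerator = -0.184 − 0.0193 = -0.2033; denominator = 1 − 0.0193 = 0.9807
φ_{22} = -0.2033 / 0.9807 = -0.207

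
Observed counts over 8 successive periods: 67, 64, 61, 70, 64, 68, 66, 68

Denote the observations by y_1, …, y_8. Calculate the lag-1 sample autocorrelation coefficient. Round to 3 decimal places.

-0.414

Mean ȳ = (67 + 64 + 61 + 70 + 64 + 68 + 66 + 68)/8 = 66.0000
Σ(y_t−ȳ)(y_{t+1}−ȳ) = (-2.0000) + (10.0000) + (-20.0000) + (-8.0000) + (-4.0000) + (0.0000) + (0.0000) = -24.0000
Denominator Σ(y_t−ȳ)² = 58.0000
r_1 = -24.0000 / 58.0000 = -0.414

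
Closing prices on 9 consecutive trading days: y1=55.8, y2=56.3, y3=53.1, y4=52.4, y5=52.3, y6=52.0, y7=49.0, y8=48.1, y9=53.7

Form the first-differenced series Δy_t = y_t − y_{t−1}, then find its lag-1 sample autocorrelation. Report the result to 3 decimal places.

First differences Δy: 0.5, -3.2, -0.7, -0.1, -0.3, -3.0, -0.9, 5.6
Mean of differences = -0.2625
Numerator Σ(Δy_t−Δȳ)(Δy_{t+1}−Δȳ) = -2.9214
Denominator Σ(Δy_t−Δȳ)² = 51.6988
r_1(Δy) = -2.9214 / 51.6988 = -0.057

-0.057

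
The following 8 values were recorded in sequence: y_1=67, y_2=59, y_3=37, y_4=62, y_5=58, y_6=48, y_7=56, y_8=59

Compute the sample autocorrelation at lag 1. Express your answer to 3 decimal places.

-0.242

Mean ȳ = (67 + 59 + 37 + 62 + 58 + 48 + 56 + 59)/8 = 55.7500
Σ(y_t−ȳ)(y_{t+1}−ȳ) = (36.5625) + (-60.9375) + (-117.1875) + (14.0625) + (-17.4375) + (-1.9375) + (0.8125) = -146.0625
Denominator Σ(y_t−ȳ)² = 603.5000
r_1 = -146.0625 / 603.5000 = -0.242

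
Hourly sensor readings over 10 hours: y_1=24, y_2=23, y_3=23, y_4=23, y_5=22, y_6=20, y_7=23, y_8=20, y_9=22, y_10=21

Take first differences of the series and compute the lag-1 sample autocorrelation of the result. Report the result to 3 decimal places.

First differences Δy: -1, 0, 0, -1, -2, 3, -3, 2, -1
Mean of differences = -0.3333
Numerator Σ(Δy_t−Δȳ)(Δy_{t+1}−Δȳ) = -21.4444
Denominator Σ(Δy_t−Δȳ)² = 28.0000
r_1(Δy) = -21.4444 / 28.0000 = -0.766

-0.766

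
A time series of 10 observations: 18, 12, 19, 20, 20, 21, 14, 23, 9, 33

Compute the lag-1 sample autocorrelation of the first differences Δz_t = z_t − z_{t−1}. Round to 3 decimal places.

First differences Δz: -6, 7, 1, 0, 1, -7, 9, -14, 24
Mean of differences = 1.6667
Numerator Σ(Δz_t−Δz̄)(Δz_{t+1}−Δz̄) = -564.7778
Denominator Σ(Δz_t−Δz̄)² = 964.0000
r_1(Δz) = -564.7778 / 964.0000 = -0.586

-0.586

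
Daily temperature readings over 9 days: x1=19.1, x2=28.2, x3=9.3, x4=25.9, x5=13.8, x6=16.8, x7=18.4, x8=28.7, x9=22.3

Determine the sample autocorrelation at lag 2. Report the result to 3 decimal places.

Mean x̄ = (19.1 + 28.2 + 9.3 + 25.9 + 13.8 + 16.8 + 18.4 + 28.7 + 22.3)/9 = 20.2778
Σ(x_t−x̄)(x_{t+2}−x̄) = (12.9294) + (44.5405) + (71.1116) + (-19.5528) + (12.1638) + (-29.2906) + (-3.7973) = 88.1046
Denominator Σ(x_t−x̄)² = 348.8756
r_2 = 88.1046 / 348.8756 = 0.253

0.253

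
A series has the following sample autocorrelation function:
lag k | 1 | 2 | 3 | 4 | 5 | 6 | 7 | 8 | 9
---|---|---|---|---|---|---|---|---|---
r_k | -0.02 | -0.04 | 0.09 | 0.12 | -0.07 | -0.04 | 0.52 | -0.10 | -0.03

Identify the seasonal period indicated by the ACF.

The largest autocorrelation is r_7 = 0.52; the remaining lags stay at or below 0.12.
The dominant spike at lag 7 indicates a seasonal period of 7.

7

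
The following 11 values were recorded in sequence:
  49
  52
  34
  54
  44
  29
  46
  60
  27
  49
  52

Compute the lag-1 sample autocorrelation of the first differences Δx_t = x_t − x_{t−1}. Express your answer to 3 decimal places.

-0.513

First differences Δx: 3, -18, 20, -10, -15, 17, 14, -33, 22, 3
Mean of differences = 0.3000
Numerator Σ(Δx_t−Δx̄)(Δx_{t+1}−Δx̄) = -1602.1900
Denominator Σ(Δx_t−Δx̄)² = 3124.1000
r_1(Δx) = -1602.1900 / 3124.1000 = -0.513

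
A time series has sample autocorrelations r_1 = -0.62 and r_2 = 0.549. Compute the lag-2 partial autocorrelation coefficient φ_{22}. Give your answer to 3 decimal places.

0.267

φ_{22} = (r_2 − r_1²) / (1 − r_1²)
r_1² = (-0.62)² = 0.3844
Numerator = 0.549 − 0.3844 = 0.1646; denominator = 1 − 0.3844 = 0.6156
φ_{22} = 0.1646 / 0.6156 = 0.267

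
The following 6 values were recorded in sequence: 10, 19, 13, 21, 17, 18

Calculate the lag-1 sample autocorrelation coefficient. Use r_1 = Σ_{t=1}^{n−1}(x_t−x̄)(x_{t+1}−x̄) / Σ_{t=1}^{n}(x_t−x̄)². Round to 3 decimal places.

-0.445

Mean x̄ = (10 + 19 + 13 + 21 + 17 + 18)/6 = 16.3333
Deviations from mean: -6.3333, 2.6667, -3.3333, 4.6667, 0.6667, 1.6667
Σ(x_t−x̄)(x_{t+1}−x̄) = (-16.8889) + (-8.8889) + (-15.5556) + (3.1111) + (1.1111) = -37.1111
Denominator Σ(x_t−x̄)² = 83.3333
r_1 = -37.1111 / 83.3333 = -0.445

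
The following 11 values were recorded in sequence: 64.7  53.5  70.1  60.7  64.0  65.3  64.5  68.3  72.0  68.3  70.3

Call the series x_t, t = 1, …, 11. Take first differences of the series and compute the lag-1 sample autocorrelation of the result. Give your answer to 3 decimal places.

First differences Δx: -11.2, 16.6, -9.4, 3.3, 1.3, -0.8, 3.8, 3.7, -3.7, 2.0
Mean of differences = 0.5600
Numerator Σ(Δx_t−Δx̄)(Δx_{t+1}−Δx̄) = -388.4016
Denominator Σ(Δx_t−Δx̄)² = 545.2640
r_1(Δx) = -388.4016 / 545.2640 = -0.712

-0.712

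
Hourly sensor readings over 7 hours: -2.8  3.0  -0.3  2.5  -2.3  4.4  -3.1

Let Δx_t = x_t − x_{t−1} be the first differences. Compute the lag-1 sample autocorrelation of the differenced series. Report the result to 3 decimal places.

-0.703

First differences Δx: 5.8, -3.3, 2.8, -4.8, 6.7, -7.5
Mean of differences = -0.0500
Numerator Σ(Δx_t−Δx̄)(Δx_{t+1}−Δx̄) = -124.1625
Denominator Σ(Δx_t−Δx̄)² = 176.5350
r_1(Δx) = -124.1625 / 176.5350 = -0.703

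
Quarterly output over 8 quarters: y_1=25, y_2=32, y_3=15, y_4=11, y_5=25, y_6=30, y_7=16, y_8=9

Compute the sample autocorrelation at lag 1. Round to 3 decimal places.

0.094

Mean ȳ = (25 + 32 + 15 + 11 + 25 + 30 + 16 + 9)/8 = 20.3750
Numerator Σ_{t=1}^{7}(y_t−ȳ)(y_{t+1}−ȳ) = 50.4844
Denominator Σ(y_t−ȳ)² = 535.8750
r_1 = 50.4844 / 535.8750 = 0.094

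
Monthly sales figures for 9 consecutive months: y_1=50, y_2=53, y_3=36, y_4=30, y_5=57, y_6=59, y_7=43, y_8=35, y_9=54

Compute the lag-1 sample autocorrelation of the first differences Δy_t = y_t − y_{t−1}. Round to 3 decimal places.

-0.060

First differences Δy: 3, -17, -6, 27, 2, -16, -8, 19
Mean of differences = 0.5000
Numerator Σ(Δy_t−Δȳ)(Δy_{t+1}−Δȳ) = -104.2500
Denominator Σ(Δy_t−Δȳ)² = 1746.0000
r_1(Δy) = -104.2500 / 1746.0000 = -0.060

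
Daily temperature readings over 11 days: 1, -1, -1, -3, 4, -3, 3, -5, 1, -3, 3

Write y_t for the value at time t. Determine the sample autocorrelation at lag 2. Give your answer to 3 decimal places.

0.602

Mean ȳ = (1 − 1 − 1 − 3 + 4 − 3 + 3 − 5 + 1 − 3 + 3)/11 = -0.3636
Numerator Σ_{t=1}^{9}(y_t−ȳ)(y_{t+2}−ȳ) = 53.2810
Denominator Σ(y_t−ȳ)² = 88.5455
r_2 = 53.2810 / 88.5455 = 0.602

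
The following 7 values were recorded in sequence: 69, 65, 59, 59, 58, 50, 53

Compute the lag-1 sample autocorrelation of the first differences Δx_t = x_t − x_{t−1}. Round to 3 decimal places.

-0.469

First differences Δx: -4, -6, 0, -1, -8, 3
Mean of differences = -2.6667
Numerator Σ(Δx_t−Δx̄)(Δx_{t+1}−Δx̄) = -39.1111
Denominator Σ(Δx_t−Δx̄)² = 83.3333
r_1(Δx) = -39.1111 / 83.3333 = -0.469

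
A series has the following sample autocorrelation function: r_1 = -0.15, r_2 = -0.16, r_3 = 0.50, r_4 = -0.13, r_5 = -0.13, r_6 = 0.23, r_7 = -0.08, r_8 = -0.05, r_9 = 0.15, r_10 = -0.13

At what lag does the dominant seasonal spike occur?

3

The largest autocorrelation is r_3 = 0.50, with weaker echoes at lags 6 (0.23) and 9 (0.15); the remaining lags stay at or below -0.05.
The dominant spike at lag 3 indicates a seasonal period of 3.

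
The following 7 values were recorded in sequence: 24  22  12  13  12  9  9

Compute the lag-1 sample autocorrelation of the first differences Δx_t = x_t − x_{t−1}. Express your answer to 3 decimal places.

-0.345

First differences Δx: -2, -10, 1, -1, -3, 0
Mean of differences = -2.5000
Numerator Σ(Δx_t−Δx̄)(Δx_{t+1}−Δx̄) = -26.7500
Denominator Σ(Δx_t−Δx̄)² = 77.5000
r_1(Δx) = -26.7500 / 77.5000 = -0.345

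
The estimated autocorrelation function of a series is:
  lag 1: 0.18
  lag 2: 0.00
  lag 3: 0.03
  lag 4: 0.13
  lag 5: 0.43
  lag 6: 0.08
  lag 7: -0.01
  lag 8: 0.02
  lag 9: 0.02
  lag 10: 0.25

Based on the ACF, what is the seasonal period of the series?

5

The largest autocorrelation is r_5 = 0.43, with a weaker echo at lag 10 (0.25); the remaining lags stay at or below 0.18.
The dominant spike at lag 5 indicates a seasonal period of 5.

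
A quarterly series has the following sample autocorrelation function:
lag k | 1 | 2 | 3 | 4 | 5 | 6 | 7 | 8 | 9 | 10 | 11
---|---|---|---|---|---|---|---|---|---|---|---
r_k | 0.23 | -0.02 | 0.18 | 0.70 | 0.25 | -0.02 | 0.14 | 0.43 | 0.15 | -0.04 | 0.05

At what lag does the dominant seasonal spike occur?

4

The largest autocorrelation is r_4 = 0.70, with a weaker echo at lag 8 (0.43); the remaining lags stay at or below 0.25.
The dominant spike at lag 4 indicates a seasonal period of 4.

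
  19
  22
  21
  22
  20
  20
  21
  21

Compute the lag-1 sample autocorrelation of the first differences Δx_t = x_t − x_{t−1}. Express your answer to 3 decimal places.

-0.376

First differences Δx: 3, -1, 1, -2, 0, 1, 0
Mean of differences = 0.2857
Numerator Σ(Δx_t−Δx̄)(Δx_{t+1}−Δx̄) = -5.7959
Denominator Σ(Δx_t−Δx̄)² = 15.4286
r_1(Δx) = -5.7959 / 15.4286 = -0.376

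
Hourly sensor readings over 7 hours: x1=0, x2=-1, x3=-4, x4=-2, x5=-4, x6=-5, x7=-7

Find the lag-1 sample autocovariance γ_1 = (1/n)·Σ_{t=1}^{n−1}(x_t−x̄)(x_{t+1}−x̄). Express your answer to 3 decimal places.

Mean x̄ = (0 − 1 − 4 − 2 − 4 − 5 − 7)/7 = -3.2857
Σ_{t=1}^{6}(x_t−x̄)(x_{t+1}−x̄) = 11.6327
γ_1 = 11.6327 / 7 = 1.662

1.662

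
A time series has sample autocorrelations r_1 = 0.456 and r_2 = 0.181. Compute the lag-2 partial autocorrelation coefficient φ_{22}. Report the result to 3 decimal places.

-0.034

φ_{22} = (r_2 − r_1²) / (1 − r_1²)
r_1² = (0.456)² = 0.207936
Numerator = 0.181 − 0.2079 = -0.0269; denominator = 1 − 0.2079 = 0.7921
φ_{22} = -0.0269 / 0.7921 = -0.034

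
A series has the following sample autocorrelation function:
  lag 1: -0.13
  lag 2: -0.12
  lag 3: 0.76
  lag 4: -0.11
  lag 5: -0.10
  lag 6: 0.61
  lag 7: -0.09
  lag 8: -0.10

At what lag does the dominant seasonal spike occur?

3

The largest autocorrelation is r_3 = 0.76, with a weaker echo at lag 6 (0.61); the remaining lags stay at or below -0.09.
The dominant spike at lag 3 indicates a seasonal period of 3.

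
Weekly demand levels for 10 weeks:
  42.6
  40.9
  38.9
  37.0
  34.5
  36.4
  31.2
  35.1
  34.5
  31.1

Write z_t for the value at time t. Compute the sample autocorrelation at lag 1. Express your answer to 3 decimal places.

Mean z̄ = (42.6 + 40.9 + 38.9 + 37.0 + 34.5 + 36.4 + 31.2 + 35.1 + 34.5 + 31.1)/10 = 36.2200
Numerator Σ_{t=1}^{9}(z_t−z̄)(z_{t+1}−z̄) = 58.2916
Denominator Σ(z_t−z̄)² = 129.0160
r_1 = 58.2916 / 129.0160 = 0.452

0.452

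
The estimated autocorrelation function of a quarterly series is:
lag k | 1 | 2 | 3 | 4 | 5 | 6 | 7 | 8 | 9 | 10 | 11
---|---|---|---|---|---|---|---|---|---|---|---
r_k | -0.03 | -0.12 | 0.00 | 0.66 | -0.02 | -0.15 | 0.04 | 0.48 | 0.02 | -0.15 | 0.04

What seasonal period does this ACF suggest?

4

The largest autocorrelation is r_4 = 0.66, with a weaker echo at lag 8 (0.48); the remaining lags stay at or below 0.04.
The dominant spike at lag 4 indicates a seasonal period of 4.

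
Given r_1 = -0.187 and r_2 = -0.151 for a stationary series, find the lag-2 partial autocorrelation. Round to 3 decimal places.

φ_{22} = (r_2 − r_1²) / (1 − r_1²)
r_1² = (-0.187)² = 0.034969
Numerator = -0.151 − 0.0350 = -0.1860; denominator = 1 − 0.0350 = 0.9650
φ_{22} = -0.1860 / 0.9650 = -0.193

-0.193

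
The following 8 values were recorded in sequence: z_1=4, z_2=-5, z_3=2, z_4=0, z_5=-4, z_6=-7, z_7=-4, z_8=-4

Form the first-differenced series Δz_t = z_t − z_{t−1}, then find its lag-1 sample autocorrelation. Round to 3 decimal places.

-0.416

First differences Δz: -9, 7, -2, -4, -3, 3, 0
Mean of differences = -1.1429
Numerator Σ(Δz_t−Δz̄)(Δz_{t+1}−Δz̄) = -66.1633
Denominator Σ(Δz_t−Δz̄)² = 158.8571
r_1(Δz) = -66.1633 / 158.8571 = -0.416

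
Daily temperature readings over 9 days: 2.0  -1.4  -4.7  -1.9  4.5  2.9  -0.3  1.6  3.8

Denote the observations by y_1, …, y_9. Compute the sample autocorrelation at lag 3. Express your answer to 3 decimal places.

-0.144

Mean ȳ = (2.0 − 1.4 − 4.7 − 1.9 + 4.5 + 2.9 − 0.3 + 1.6 + 3.8)/9 = 0.7222
Σ(y_t−ȳ)(y_{t+3}−ȳ) = (-3.3506) + (-8.0173) + (-11.8084) + (2.6805) + (3.3160) + (6.7027) = -10.4770
Denominator Σ(y_t−ȳ)² = 72.7156
r_3 = -10.4770 / 72.7156 = -0.144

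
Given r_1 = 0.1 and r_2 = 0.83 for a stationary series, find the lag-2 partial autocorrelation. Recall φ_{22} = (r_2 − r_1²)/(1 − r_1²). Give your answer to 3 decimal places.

φ_{22} = (r_2 − r_1²) / (1 − r_1²)
r_1² = (0.1)² = 0.01
Numerator = 0.83 − 0.0100 = 0.8200; denominator = 1 − 0.0100 = 0.9900
φ_{22} = 0.8200 / 0.9900 = 0.828

0.828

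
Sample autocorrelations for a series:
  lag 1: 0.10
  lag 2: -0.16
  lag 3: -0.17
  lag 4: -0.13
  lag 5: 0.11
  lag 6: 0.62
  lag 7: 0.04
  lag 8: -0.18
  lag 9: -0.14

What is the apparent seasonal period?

6

The largest autocorrelation is r_6 = 0.62; the remaining lags stay at or below 0.11.
The dominant spike at lag 6 indicates a seasonal period of 6.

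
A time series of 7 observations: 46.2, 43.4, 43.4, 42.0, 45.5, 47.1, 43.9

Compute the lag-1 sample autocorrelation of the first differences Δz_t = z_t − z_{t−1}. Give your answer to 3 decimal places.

First differences Δz: -2.8, 0.0, -1.4, 3.5, 1.6, -3.2
Mean of differences = -0.3833
Numerator Σ(Δz_t−Δz̄)(Δz_{t+1}−Δz̄) = -3.1486
Denominator Σ(Δz_t−Δz̄)² = 33.9683
r_1(Δz) = -3.1486 / 33.9683 = -0.093

-0.093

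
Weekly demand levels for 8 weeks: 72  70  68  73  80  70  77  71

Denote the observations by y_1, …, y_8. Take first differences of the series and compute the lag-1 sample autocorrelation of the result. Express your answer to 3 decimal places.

-0.570

First differences Δy: -2, -2, 5, 7, -10, 7, -6
Mean of differences = -0.1429
Numerator Σ(Δy_t−Δȳ)(Δy_{t+1}−Δȳ) = -152.0204
Denominator Σ(Δy_t−Δȳ)² = 266.8571
r_1(Δy) = -152.0204 / 266.8571 = -0.570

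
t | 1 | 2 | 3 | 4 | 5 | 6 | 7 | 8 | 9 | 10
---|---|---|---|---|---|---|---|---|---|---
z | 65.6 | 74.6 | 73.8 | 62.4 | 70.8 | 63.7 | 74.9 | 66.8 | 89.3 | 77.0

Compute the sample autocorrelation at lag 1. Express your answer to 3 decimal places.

-0.088

Mean z̄ = (65.6 + 74.6 + 73.8 + 62.4 + 70.8 + 63.7 + 74.9 + 66.8 + 89.3 + 77.0)/10 = 71.8900
Numerator Σ_{t=1}^{9}(z_t−z̄)(z_{t+1}−z̄) = -50.3491
Denominator Σ(z_t−z̄)² = 573.0690
r_1 = -50.3491 / 573.0690 = -0.088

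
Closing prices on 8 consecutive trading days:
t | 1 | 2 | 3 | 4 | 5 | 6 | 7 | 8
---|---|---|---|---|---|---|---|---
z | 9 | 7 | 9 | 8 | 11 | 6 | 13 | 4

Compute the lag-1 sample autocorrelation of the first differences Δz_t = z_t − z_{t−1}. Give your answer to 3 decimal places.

First differences Δz: -2, 2, -1, 3, -5, 7, -9
Mean of differences = -0.7143
Numerator Σ(Δz_t−Δz̄)(Δz_{t+1}−Δz̄) = -118.2245
Denominator Σ(Δz_t−Δz̄)² = 169.4286
r_1(Δz) = -118.2245 / 169.4286 = -0.698

-0.698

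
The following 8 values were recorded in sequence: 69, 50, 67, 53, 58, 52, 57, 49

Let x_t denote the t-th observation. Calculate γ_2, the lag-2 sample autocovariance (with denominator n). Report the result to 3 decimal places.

Mean x̄ = (69 + 50 + 67 + 53 + 58 + 52 + 57 + 49)/8 = 56.8750
Deviations: 12.1250, -6.8750, 10.1250, -3.8750, 1.1250, -4.8750, 0.1250, -7.8750
Σ_{t=1}^{6}(x_t−x̄)(x_{t+2}−x̄) = 218.2188
γ_2 = 218.2188 / 8 = 27.277

27.277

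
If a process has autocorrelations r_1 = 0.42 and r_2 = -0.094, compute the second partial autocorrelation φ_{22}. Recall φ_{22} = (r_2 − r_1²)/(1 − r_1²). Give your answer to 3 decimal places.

-0.328

φ_{22} = (r_2 − r_1²) / (1 − r_1²)
r_1² = (0.42)² = 0.1764
Numerator = -0.094 − 0.1764 = -0.2704; denominator = 1 − 0.1764 = 0.8236
φ_{22} = -0.2704 / 0.8236 = -0.328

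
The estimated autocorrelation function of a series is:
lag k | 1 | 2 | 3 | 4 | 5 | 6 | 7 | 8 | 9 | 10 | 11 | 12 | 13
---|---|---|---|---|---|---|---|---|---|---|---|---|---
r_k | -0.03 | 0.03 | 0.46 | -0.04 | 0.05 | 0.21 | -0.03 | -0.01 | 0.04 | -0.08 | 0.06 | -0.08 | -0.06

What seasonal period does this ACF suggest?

3

The largest autocorrelation is r_3 = 0.46, with a weaker echo at lag 6 (0.21); the remaining lags stay at or below 0.06.
The dominant spike at lag 3 indicates a seasonal period of 3.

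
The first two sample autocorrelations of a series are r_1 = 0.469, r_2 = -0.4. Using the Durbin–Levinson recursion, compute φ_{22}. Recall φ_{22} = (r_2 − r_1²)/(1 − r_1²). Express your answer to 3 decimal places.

φ_{22} = (r_2 − r_1²) / (1 − r_1²)
r_1² = (0.469)² = 0.219961
Numerator = -0.4 − 0.2200 = -0.6200; denominator = 1 − 0.2200 = 0.7800
φ_{22} = -0.6200 / 0.7800 = -0.795

-0.795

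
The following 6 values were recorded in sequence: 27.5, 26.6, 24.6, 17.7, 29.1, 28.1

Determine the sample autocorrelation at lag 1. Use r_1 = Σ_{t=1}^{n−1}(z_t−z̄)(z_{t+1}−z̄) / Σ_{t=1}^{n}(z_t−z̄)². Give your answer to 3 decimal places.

Mean z̄ = (27.5 + 26.6 + 24.6 + 17.7 + 29.1 + 28.1)/6 = 25.6000
Deviations from mean: 1.9000, 1.0000, -1.0000, -7.9000, 3.5000, 2.5000
Numerator Σ_{t=1}^{5}(z_t−z̄)(z_{t+1}−z̄) = -10.1000
Denominator Σ(z_t−z̄)² = 86.5200
r_1 = -10.1000 / 86.5200 = -0.117

-0.117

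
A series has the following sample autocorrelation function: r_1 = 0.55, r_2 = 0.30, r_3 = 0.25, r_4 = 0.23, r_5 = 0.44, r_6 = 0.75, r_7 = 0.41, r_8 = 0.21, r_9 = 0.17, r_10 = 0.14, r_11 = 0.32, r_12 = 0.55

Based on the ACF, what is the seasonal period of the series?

6

The largest autocorrelation is r_6 = 0.75; the remaining lags stay at or below 0.55. The elevated value at lag 1 (0.55), dropping to 0.30 at lag 2, reflects decaying short-term dependence rather than seasonality.
The dominant spike at lag 6 indicates a seasonal period of 6.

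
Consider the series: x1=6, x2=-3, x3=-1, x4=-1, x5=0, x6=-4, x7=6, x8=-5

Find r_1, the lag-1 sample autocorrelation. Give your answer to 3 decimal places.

Mean x̄ = (6 − 3 − 1 − 1 + 0 − 4 + 6 − 5)/8 = -0.2500
Deviations from mean: 6.2500, -2.7500, -0.7500, -0.7500, 0.2500, -3.7500, 6.2500, -4.7500
Σ(x_t−x̄)(x_{t+1}−x̄) = (-17.1875) + (2.0625) + (0.5625) + (-0.1875) + (-0.9375) + (-23.4375) + (-29.6875) = -68.8125
Denominator Σ(x_t−x̄)² = 123.5000
r_1 = -68.8125 / 123.5000 = -0.557

-0.557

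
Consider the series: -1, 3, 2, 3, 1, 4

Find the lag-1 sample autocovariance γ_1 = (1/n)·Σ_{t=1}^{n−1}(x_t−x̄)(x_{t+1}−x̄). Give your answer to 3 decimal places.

Mean x̄ = (-1 + 3 + 2 + 3 + 1 + 4)/6 = 2.0000
Deviations: -3.0000, 1.0000, 0.0000, 1.0000, -1.0000, 2.0000
Σ_{t=1}^{5}(x_t−x̄)(x_{t+1}−x̄) = -6.0000
γ_1 = -6.0000 / 6 = -1.000

-1.000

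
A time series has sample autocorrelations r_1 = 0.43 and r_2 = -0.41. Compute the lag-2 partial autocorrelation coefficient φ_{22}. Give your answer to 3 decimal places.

-0.730

φ_{22} = (r_2 − r_1²) / (1 − r_1²)
r_1² = (0.43)² = 0.1849
Numerator = -0.41 − 0.1849 = -0.5949; denominator = 1 − 0.1849 = 0.8151
φ_{22} = -0.5949 / 0.8151 = -0.730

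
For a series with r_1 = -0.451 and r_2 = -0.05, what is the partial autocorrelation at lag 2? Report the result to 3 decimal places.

-0.318

φ_{22} = (r_2 − r_1²) / (1 − r_1²)
r_1² = (-0.451)² = 0.203401
Numerator = -0.05 − 0.2034 = -0.2534; denominator = 1 − 0.2034 = 0.7966
φ_{22} = -0.2534 / 0.7966 = -0.318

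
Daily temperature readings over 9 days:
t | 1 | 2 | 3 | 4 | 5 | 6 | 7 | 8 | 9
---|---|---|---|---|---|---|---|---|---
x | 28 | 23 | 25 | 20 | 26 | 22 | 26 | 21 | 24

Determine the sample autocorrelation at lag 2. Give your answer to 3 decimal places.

0.508

Mean x̄ = (28 + 23 + 25 + 20 + 26 + 22 + 26 + 21 + 24)/9 = 23.8889
Σ(x_t−x̄)(x_{t+2}−x̄) = (4.5679) + (3.4568) + (2.3457) + (7.3457) + (4.4568) + (5.4568) + (0.2346) = 27.8642
Denominator Σ(x_t−x̄)² = 54.8889
r_2 = 27.8642 / 54.8889 = 0.508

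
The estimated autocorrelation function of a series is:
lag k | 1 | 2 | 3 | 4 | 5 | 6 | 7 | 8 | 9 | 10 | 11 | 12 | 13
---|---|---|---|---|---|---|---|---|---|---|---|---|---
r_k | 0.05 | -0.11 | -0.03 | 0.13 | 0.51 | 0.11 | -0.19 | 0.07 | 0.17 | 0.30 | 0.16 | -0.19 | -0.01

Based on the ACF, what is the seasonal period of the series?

5

The largest autocorrelation is r_5 = 0.51, with a weaker echo at lag 10 (0.30); the remaining lags stay at or below 0.17.
The dominant spike at lag 5 indicates a seasonal period of 5.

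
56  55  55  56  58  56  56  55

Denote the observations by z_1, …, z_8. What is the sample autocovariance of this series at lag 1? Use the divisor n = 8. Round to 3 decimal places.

0.123

Mean z̄ = (56 + 55 + 55 + 56 + 58 + 56 + 56 + 55)/8 = 55.8750
Σ_{t=1}^{7}(z_t−z̄)(z_{t+1}−z̄) = 0.9844
γ_1 = 0.9844 / 8 = 0.123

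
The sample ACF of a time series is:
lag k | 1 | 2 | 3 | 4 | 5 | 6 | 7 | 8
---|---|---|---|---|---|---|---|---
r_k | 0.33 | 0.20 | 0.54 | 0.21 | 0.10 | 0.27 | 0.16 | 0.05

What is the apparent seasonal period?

The largest autocorrelation is r_3 = 0.54; the remaining lags stay at or below 0.33. The elevated value at lag 1 (0.33), dropping to 0.20 at lag 2, reflects decaying short-term dependence rather than seasonality.
The dominant spike at lag 3 indicates a seasonal period of 3.

3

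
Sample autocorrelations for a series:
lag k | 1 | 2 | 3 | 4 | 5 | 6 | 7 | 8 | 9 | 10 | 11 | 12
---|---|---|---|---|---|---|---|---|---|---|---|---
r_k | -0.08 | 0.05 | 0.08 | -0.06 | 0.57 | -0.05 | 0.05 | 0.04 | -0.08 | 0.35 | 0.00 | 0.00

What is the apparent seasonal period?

The largest autocorrelation is r_5 = 0.57, with a weaker echo at lag 10 (0.35); the remaining lags stay at or below 0.08.
The dominant spike at lag 5 indicates a seasonal period of 5.

5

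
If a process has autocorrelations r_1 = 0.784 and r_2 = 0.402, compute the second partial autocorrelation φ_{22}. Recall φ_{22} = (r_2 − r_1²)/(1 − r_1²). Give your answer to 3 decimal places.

φ_{22} = (r_2 − r_1²) / (1 − r_1²)
r_1² = (0.784)² = 0.614656
Numerator = 0.402 − 0.6147 = -0.2127; denominator = 1 − 0.6147 = 0.3853
φ_{22} = -0.2127 / 0.3853 = -0.552

-0.552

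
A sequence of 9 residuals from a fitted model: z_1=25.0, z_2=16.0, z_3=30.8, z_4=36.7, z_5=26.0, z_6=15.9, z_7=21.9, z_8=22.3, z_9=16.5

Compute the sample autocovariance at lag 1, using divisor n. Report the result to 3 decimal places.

7.452

Mean z̄ = (25.0 + 16.0 + 30.8 + 36.7 + 26.0 + 15.9 + 21.9 + 22.3 + 16.5)/9 = 23.4556
Σ_{t=1}^{8}(z_t−z̄)(z_{t+1}−z̄) = 67.0647
γ_1 = 67.0647 / 9 = 7.452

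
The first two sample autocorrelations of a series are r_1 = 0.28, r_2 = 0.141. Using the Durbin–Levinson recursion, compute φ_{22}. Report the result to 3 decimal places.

0.068

φ_{22} = (r_2 − r_1²) / (1 − r_1²)
r_1² = (0.28)² = 0.0784
Numerator = 0.141 − 0.0784 = 0.0626; denominator = 1 − 0.0784 = 0.9216
φ_{22} = 0.0626 / 0.9216 = 0.068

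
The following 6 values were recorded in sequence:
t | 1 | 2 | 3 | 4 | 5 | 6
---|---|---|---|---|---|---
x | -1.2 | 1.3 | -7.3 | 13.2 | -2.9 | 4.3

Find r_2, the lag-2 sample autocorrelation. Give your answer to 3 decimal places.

Mean x̄ = (-1.2 + 1.3 − 7.3 + 13.2 − 2.9 + 4.3)/6 = 1.2333
Deviations from mean: -2.4333, 0.0667, -8.5333, 11.9667, -4.1333, 3.0667
Numerator Σ_{t=1}^{4}(x_t−x̄)(x_{t+2}−x̄) = 93.5311
Denominator Σ(x_t−x̄)² = 248.4333
r_2 = 93.5311 / 248.4333 = 0.376

0.376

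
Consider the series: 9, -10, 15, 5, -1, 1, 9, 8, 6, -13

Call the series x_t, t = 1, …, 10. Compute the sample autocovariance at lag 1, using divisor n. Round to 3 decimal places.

-22.411

Mean x̄ = (9 − 10 + 15 + 5 − 1 + 1 + 9 + 8 + 6 − 13)/10 = 2.9000
Σ_{t=1}^{9}(x_t−x̄)(x_{t+1}−x̄) = -224.1100
γ_1 = -224.1100 / 10 = -22.411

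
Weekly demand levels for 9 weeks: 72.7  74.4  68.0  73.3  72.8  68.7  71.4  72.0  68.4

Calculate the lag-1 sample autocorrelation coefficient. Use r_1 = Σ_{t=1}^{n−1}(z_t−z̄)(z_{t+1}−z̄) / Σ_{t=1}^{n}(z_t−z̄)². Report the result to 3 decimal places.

-0.352

Mean z̄ = (72.7 + 74.4 + 68.0 + 73.3 + 72.8 + 68.7 + 71.4 + 72.0 + 68.4)/9 = 71.3000
Numerator Σ_{t=1}^{8}(z_t−z̄)(z_{t+1}−z̄) = -15.6100
Denominator Σ(z_t−z̄)² = 44.3800
r_1 = -15.6100 / 44.3800 = -0.352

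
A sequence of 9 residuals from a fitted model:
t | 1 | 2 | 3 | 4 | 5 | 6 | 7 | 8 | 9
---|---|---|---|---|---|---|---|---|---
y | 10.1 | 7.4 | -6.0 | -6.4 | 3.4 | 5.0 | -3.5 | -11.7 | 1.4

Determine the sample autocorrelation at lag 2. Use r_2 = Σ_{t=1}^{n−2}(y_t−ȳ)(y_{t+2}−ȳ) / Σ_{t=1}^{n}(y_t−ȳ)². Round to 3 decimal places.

-0.560

Mean ȳ = (10.1 + 7.4 − 6.0 − 6.4 + 3.4 + 5.0 − 3.5 − 11.7 + 1.4)/9 = -0.0333
Σ(y_t−ȳ)(y_{t+2}−ȳ) = (-60.4622) + (-47.3256) + (-20.4856) + (-32.0456) + (-11.9022) + (-58.7222) + (-4.9689) = -235.9122
Denominator Σ(y_t−ȳ)² = 421.3800
r_2 = -235.9122 / 421.3800 = -0.560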